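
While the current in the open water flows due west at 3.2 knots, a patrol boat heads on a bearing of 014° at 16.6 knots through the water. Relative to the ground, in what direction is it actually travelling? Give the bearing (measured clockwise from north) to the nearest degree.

Taking east as x and north as y: velocity relative to the water = (4.016, 16.107) knots; the water relative to ground = (-3.200, 0.000) knots.
Velocity relative to ground = (4.016, 16.107) + (-3.200, 0.000) = (0.816, 16.107) knots.
Bearing = atan2(0.82, 16.11) = 2.90° clockwise from north.

003°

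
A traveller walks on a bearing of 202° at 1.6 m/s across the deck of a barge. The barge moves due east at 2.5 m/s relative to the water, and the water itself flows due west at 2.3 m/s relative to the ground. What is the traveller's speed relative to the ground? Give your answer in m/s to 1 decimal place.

In east/north components (m/s): traveller relative to barge = (-0.599, -1.483); barge relative to water = (2.500, 0.000); water relative to ground = (-2.300, 0.000).
Sum = (-0.399, -1.483) m/s.
Speed = |(-0.399, -1.483)| = 1.536 m/s.

1.5 m/s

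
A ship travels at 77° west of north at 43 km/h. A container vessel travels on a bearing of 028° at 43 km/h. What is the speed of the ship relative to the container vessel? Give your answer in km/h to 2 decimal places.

68.23 km/h

Taking east as x and north as y: ship velocity = (-41.898, 9.673) km/h; container vessel velocity = (20.187, 37.967) km/h.
Velocity of ship relative to container vessel = (-41.898, 9.673) − (20.187, 37.967) = (-62.085, -28.294) km/h.
Magnitude = |(-62.085, -28.294)| = 68.228 km/h.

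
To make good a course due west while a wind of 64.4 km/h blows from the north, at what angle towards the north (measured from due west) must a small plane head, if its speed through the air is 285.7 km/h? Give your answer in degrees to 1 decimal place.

13.0°

The wind pushes perpendicular to the desired track; the heading must have a component into the wind equal to 64.4 km/h: 285.7 sin θ = 64.4.
sin θ = 0.2254, so θ = 13.027°.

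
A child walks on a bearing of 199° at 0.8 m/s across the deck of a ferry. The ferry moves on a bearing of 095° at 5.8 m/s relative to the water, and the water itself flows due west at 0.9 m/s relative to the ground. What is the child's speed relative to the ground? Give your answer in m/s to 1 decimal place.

4.8 m/s

In east/north components (m/s): child relative to ferry = (-0.260, -0.756); ferry relative to water = (5.778, -0.506); water relative to ground = (-0.900, 0.000).
Sum = (4.617, -1.262) m/s.
Speed = |(4.617, -1.262)| = 4.787 m/s.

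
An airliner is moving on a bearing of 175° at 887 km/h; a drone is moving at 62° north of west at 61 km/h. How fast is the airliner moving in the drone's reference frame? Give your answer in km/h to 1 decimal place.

943.5 km/h

Taking east as x and north as y: airliner velocity = (77.307, -883.625) km/h; drone velocity = (-28.638, 53.860) km/h.
Velocity of airliner relative to drone = (77.307, -883.625) − (-28.638, 53.860) = (105.945, -937.485) km/h.
Magnitude = |(105.945, -937.485)| = 943.452 km/h.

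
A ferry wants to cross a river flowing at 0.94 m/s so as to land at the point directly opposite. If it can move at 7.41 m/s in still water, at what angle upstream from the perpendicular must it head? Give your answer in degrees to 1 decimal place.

To cancel the current, the upstream component of the ferry's velocity must equal the flow: 7.41 sin θ = 0.94.
sin θ = 0.94 / 7.41 = 0.1269.
θ = arcsin(0.1269) = 7.288°.

7.3°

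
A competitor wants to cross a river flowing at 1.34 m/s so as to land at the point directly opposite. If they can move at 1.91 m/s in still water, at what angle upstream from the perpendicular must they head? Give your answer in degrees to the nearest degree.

45°

To cancel the current, the upstream component of the competitor's velocity must equal the flow: 1.91 sin θ = 1.34.
sin θ = 1.34 / 1.91 = 0.7016.
θ = arcsin(0.7016) = 44.553°.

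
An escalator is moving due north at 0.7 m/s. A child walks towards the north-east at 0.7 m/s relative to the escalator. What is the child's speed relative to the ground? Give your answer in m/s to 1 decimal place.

1.3 m/s

Taking east as x and north as y: escalator velocity = (0.000, 0.700) m/s; child velocity relative to escalator = (0.495, 0.495) m/s.
Velocity relative to ground = (0.000, 0.700) + (0.495, 0.495) = (0.495, 1.195) m/s.
Speed = |(0.495, 1.195)| = 1.293 m/s.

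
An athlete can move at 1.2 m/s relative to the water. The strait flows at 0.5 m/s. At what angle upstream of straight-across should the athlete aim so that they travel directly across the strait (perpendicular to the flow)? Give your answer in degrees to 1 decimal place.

24.6°

To cancel the current, the upstream component of the athlete's velocity must equal the flow: 1.2 sin θ = 0.5.
sin θ = 0.5 / 1.2 = 0.4167.
θ = arcsin(0.4167) = 24.624°.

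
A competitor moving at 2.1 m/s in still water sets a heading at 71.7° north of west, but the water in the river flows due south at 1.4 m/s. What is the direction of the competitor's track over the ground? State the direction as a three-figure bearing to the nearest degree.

312°

Taking east as x and north as y: velocity relative to the water = (-0.659, 1.994) m/s; the water relative to ground = (0.000, -1.400) m/s.
Velocity relative to ground = (-0.659, 1.994) + (0.000, -1.400) = (-0.659, 0.594) m/s.
Bearing = atan2(-0.66, 0.59) = 312.00° clockwise from north.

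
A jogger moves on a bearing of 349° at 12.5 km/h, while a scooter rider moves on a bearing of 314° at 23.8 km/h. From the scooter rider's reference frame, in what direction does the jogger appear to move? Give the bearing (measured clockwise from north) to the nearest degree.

106°

Taking east as x and north as y: jogger velocity = (-2.385, 12.270) km/h; scooter rider velocity = (-17.120, 16.533) km/h.
Velocity of jogger relative to scooter rider = (-2.385, 12.270) − (-17.120, 16.533) = (14.735, -4.263) km/h.
Bearing = atan2(14.74, -4.26) = 106.13° clockwise from north.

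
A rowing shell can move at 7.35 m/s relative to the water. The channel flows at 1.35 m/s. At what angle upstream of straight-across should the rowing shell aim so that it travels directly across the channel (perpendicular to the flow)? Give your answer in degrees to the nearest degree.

To cancel the current, the upstream component of the rowing shell's velocity must equal the flow: 7.35 sin θ = 1.35.
sin θ = 1.35 / 7.35 = 0.1837.
θ = arcsin(0.1837) = 10.584°.

11°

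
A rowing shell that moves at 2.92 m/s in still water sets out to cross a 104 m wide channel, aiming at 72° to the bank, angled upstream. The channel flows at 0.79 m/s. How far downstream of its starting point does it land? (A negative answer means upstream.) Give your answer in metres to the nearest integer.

Perpendicular speed = 2.777 m/s; crossing time = 104 / 2.777 = 37.449 s.
Net downstream speed = -0.112 m/s.
Drift = -0.112 × 37.449 = -4.207 m (upstream).

-4 m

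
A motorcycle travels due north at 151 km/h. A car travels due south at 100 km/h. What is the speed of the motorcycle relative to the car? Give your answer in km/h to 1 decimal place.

Taking east as x and north as y: motorcycle velocity = (0.000, 151.000) km/h; car velocity = (0.000, -100.000) km/h.
Velocity of motorcycle relative to car = (0.000, 151.000) − (0.000, -100.000) = (0.000, 251.000) km/h.
Magnitude = |(0.000, 251.000)| = 251.000 km/h.

251.0 km/h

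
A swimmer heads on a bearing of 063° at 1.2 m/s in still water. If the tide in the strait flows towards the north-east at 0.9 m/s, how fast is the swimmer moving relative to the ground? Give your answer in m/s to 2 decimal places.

2.07 m/s

Taking east as x and north as y: velocity relative to the water = (1.069, 0.545) m/s; the water relative to ground = (0.636, 0.636) m/s.
Velocity relative to ground = (1.069, 0.545) + (0.636, 0.636) = (1.706, 1.181) m/s.
Speed = |(1.706, 1.181)| = 2.075 m/s.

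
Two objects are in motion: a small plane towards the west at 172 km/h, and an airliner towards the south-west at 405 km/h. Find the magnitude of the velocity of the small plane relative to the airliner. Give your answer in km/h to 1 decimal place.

308.4 km/h

Taking east as x and north as y: small plane velocity = (-172.000, 0.000) km/h; airliner velocity = (-286.378, -286.378) km/h.
Velocity of small plane relative to airliner = (-172.000, 0.000) − (-286.378, -286.378) = (114.378, 286.378) km/h.
Magnitude = |(114.378, 286.378)| = 308.375 km/h.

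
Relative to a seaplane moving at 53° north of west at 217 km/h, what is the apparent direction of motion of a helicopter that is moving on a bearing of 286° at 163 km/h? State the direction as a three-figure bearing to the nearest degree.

Taking east as x and north as y: helicopter velocity = (-156.686, 44.929) km/h; seaplane velocity = (-130.594, 173.304) km/h.
Velocity of helicopter relative to seaplane = (-156.686, 44.929) − (-130.594, 173.304) = (-26.092, -128.375) km/h.
Bearing = atan2(-26.09, -128.38) = 191.49° clockwise from north.

191°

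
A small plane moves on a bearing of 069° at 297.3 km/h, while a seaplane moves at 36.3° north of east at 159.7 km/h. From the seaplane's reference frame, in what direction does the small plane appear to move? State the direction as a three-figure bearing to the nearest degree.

Taking east as x and north as y: small plane velocity = (277.553, 106.543) km/h; seaplane velocity = (128.707, 94.545) km/h.
Velocity of small plane relative to seaplane = (277.553, 106.543) − (128.707, 94.545) = (148.847, 11.998) km/h.
Bearing = atan2(148.85, 12.00) = 85.39° clockwise from north.

085°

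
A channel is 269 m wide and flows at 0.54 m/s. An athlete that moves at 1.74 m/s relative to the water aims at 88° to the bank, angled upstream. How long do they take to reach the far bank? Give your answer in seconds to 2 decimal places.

The component of the athlete's velocity perpendicular to the bank is 1.74 × sin 88° = 1.739 m/s.
The flow acts along the bank and has no component across it.
Time = 269 / 1.739 = 154.692 s.

154.69 s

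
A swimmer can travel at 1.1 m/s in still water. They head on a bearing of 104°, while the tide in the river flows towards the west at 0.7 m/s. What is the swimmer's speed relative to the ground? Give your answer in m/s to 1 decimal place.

Taking east as x and north as y: velocity relative to the water = (1.067, -0.266) m/s; the water relative to ground = (-0.700, 0.000) m/s.
Velocity relative to ground = (1.067, -0.266) + (-0.700, 0.000) = (0.367, -0.266) m/s.
Speed = |(0.367, -0.266)| = 0.454 m/s.

0.5 m/s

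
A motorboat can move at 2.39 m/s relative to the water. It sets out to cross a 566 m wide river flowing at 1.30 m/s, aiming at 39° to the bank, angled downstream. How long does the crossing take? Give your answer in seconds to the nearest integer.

The component of the motorboat's velocity perpendicular to the bank is 2.39 × sin 39° = 1.504 m/s.
The flow acts along the bank and has no component across it.
Time = 566 / 1.504 = 376.311 s.

376 s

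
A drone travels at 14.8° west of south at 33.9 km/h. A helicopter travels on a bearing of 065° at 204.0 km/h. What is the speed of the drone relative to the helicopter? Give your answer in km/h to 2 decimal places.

227.20 km/h

Taking east as x and north as y: drone velocity = (-8.660, -32.775) km/h; helicopter velocity = (184.887, 86.214) km/h.
Velocity of drone relative to helicopter = (-8.660, -32.775) − (184.887, 86.214) = (-193.546, -118.989) km/h.
Magnitude = |(-193.546, -118.989)| = 227.197 km/h.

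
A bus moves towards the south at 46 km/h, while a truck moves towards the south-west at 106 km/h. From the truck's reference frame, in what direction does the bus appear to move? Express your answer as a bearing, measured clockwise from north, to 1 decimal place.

068.9°

Taking east as x and north as y: bus velocity = (0.000, -46.000) km/h; truck velocity = (-74.953, -74.953) km/h.
Velocity of bus relative to truck = (0.000, -46.000) − (-74.953, -74.953) = (74.953, 28.953) km/h.
Bearing = atan2(74.95, 28.95) = 68.88° clockwise from north.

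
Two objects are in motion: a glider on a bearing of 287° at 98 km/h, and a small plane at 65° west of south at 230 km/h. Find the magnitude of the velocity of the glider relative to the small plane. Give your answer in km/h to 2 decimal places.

Taking east as x and north as y: glider velocity = (-93.718, 28.652) km/h; small plane velocity = (-208.451, -97.202) km/h.
Velocity of glider relative to small plane = (-93.718, 28.652) − (-208.451, -97.202) = (114.733, 125.855) km/h.
Magnitude = |(114.733, 125.855)| = 170.303 km/h.

170.30 km/h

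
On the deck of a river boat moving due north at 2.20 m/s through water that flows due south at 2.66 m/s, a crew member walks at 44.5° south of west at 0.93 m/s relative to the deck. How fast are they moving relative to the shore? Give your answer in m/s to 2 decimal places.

1.29 m/s

In east/north components (m/s): crew member relative to river boat = (-0.663, -0.652); river boat relative to water = (0.000, 2.200); water relative to ground = (0.000, -2.660).
Sum = (-0.663, -1.112) m/s.
Speed = |(-0.663, -1.112)| = 1.295 m/s.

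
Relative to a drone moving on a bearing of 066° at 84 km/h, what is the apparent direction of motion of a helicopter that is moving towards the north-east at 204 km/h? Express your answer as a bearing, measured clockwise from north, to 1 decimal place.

031.5°

Taking east as x and north as y: helicopter velocity = (144.250, 144.250) km/h; drone velocity = (76.738, 34.166) km/h.
Velocity of helicopter relative to drone = (144.250, 144.250) − (76.738, 34.166) = (67.512, 110.084) km/h.
Bearing = atan2(67.51, 110.08) = 31.52° clockwise from north.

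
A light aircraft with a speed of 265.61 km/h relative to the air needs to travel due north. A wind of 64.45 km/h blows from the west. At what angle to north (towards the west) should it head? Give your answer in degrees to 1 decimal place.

The wind pushes perpendicular to the desired track; the heading must have a component into the wind equal to 64.45 km/h: 265.61 sin θ = 64.45.
sin θ = 0.2426, so θ = 14.043°.

14.0°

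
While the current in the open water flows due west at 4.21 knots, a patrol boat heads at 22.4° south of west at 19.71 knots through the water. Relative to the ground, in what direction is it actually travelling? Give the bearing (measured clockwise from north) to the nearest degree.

251°

Taking east as x and north as y: velocity relative to the water = (-18.223, -7.511) knots; the water relative to ground = (-4.210, 0.000) knots.
Velocity relative to ground = (-18.223, -7.511) + (-4.210, 0.000) = (-22.433, -7.511) knots.
Bearing = atan2(-22.43, -7.51) = 251.49° clockwise from north.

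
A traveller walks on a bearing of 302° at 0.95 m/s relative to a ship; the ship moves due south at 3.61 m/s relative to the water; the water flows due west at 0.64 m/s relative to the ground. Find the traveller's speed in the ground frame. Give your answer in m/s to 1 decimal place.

3.4 m/s

In east/north components (m/s): traveller relative to ship = (-0.806, 0.503); ship relative to water = (0.000, -3.610); water relative to ground = (-0.640, 0.000).
Sum = (-1.446, -3.107) m/s.
Speed = |(-1.446, -3.107)| = 3.426 m/s.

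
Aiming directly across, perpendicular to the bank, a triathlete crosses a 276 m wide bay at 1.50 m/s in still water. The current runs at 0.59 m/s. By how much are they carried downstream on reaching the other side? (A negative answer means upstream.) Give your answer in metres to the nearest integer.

Perpendicular speed = 1.500 m/s; crossing time = 276 / 1.500 = 184.000 s.
Net downstream speed = 0.590 m/s.
Drift = 0.590 × 184.000 = 108.560 m (downstream).

109 m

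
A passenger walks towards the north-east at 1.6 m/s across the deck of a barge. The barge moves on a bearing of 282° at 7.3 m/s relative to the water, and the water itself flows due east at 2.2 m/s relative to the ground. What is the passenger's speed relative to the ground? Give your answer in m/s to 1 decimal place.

4.6 m/s

In east/north components (m/s): passenger relative to barge = (1.131, 1.131); barge relative to water = (-7.140, 1.518); water relative to ground = (2.200, 0.000).
Sum = (-3.809, 2.649) m/s.
Speed = |(-3.809, 2.649)| = 4.640 m/s.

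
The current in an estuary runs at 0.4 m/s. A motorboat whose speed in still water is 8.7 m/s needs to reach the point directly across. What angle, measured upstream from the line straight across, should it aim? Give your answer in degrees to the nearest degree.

3°

To cancel the current, the upstream component of the motorboat's velocity must equal the flow: 8.7 sin θ = 0.4.
sin θ = 0.4 / 8.7 = 0.0460.
θ = arcsin(0.0460) = 2.635°.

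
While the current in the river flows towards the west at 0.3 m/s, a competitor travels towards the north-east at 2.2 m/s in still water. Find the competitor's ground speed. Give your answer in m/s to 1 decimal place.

Taking east as x and north as y: velocity relative to the water = (1.556, 1.556) m/s; the water relative to ground = (-0.300, 0.000) m/s.
Velocity relative to ground = (1.556, 1.556) + (-0.300, 0.000) = (1.256, 1.556) m/s.
Speed = |(1.256, 1.556)| = 1.999 m/s.

2.0 m/s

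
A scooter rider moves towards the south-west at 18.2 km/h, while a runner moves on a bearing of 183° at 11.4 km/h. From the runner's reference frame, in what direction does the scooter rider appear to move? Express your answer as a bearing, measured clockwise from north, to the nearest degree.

Taking east as x and north as y: scooter rider velocity = (-12.869, -12.869) km/h; runner velocity = (-0.597, -11.384) km/h.
Velocity of scooter rider relative to runner = (-12.869, -12.869) − (-0.597, -11.384) = (-12.273, -1.485) km/h.
Bearing = atan2(-12.27, -1.48) = 263.10° clockwise from north.

263°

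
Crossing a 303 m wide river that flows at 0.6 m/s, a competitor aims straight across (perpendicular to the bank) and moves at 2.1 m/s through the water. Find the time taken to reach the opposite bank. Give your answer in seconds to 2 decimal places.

The component of the competitor's velocity perpendicular to the bank is 2.1 m/s.
Only the cross-stream component determines the crossing time; the current contributes nothing perpendicular to the bank.
Time = 303 / 2.100 = 144.286 s.

144.29 s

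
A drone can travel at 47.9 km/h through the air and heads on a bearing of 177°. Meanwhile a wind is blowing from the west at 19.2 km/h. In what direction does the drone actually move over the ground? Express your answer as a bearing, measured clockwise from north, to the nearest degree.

156°

Taking east as x and north as y: velocity relative to the air = (2.507, -47.834) km/h; the air relative to ground = (19.200, 0.000) km/h.
Velocity relative to ground = (2.507, -47.834) + (19.200, 0.000) = (21.707, -47.834) km/h.
Bearing = atan2(21.71, -47.83) = 155.59° clockwise from north.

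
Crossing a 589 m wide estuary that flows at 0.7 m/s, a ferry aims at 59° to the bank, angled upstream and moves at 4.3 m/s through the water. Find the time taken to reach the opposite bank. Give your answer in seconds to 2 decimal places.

159.80 s

The component of the ferry's velocity perpendicular to the bank is 4.3 × sin 59° = 3.686 m/s.
Only the cross-stream component determines the crossing time; the current contributes nothing perpendicular to the bank.
Time = 589 / 3.686 = 159.802 s.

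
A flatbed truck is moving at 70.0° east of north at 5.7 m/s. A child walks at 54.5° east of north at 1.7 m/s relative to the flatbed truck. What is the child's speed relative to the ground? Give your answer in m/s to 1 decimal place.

Taking east as x and north as y: flatbed truck velocity = (5.356, 1.950) m/s; child velocity relative to flatbed truck = (1.384, 0.987) m/s.
Velocity relative to ground = (5.356, 1.950) + (1.384, 0.987) = (6.740, 2.937) m/s.
Speed = |(6.740, 2.937)| = 7.352 m/s.

7.4 m/s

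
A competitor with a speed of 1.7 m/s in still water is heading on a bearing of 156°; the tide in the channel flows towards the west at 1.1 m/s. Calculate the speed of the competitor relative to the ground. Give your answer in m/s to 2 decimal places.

1.61 m/s

Taking east as x and north as y: velocity relative to the water = (0.691, -1.553) m/s; the water relative to ground = (-1.100, 0.000) m/s.
Velocity relative to ground = (0.691, -1.553) + (-1.100, 0.000) = (-0.409, -1.553) m/s.
Speed = |(-0.409, -1.553)| = 1.606 m/s.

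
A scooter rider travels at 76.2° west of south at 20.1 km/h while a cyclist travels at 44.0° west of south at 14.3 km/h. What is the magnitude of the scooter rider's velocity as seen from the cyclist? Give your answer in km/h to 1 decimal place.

Taking east as x and north as y: scooter rider velocity = (-19.520, -4.795) km/h; cyclist velocity = (-9.934, -10.287) km/h.
Velocity of scooter rider relative to cyclist = (-19.520, -4.795) − (-9.934, -10.287) = (-9.586, 5.492) km/h.
Magnitude = |(-9.586, 5.492)| = 11.048 km/h.

11.0 km/h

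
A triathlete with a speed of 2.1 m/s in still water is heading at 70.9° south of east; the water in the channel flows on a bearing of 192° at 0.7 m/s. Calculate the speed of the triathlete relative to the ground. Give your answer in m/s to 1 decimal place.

2.7 m/s

Taking east as x and north as y: velocity relative to the water = (0.687, -1.984) m/s; the water relative to ground = (-0.146, -0.685) m/s.
Velocity relative to ground = (0.687, -1.984) + (-0.146, -0.685) = (0.542, -2.669) m/s.
Speed = |(0.542, -2.669)| = 2.723 m/s.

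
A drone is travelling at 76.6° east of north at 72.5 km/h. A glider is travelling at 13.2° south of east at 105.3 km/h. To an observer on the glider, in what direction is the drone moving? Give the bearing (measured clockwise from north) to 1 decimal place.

Taking east as x and north as y: drone velocity = (70.526, 16.802) km/h; glider velocity = (102.518, -24.045) km/h.
Velocity of drone relative to glider = (70.526, 16.802) − (102.518, -24.045) = (-31.992, 40.847) km/h.
Bearing = atan2(-31.99, 40.85) = 321.93° clockwise from north.

321.9°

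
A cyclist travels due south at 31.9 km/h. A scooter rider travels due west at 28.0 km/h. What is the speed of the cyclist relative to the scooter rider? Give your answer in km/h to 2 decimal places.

Taking east as x and north as y: cyclist velocity = (0.000, -31.900) km/h; scooter rider velocity = (-28.000, 0.000) km/h.
Velocity of cyclist relative to scooter rider = (0.000, -31.900) − (-28.000, 0.000) = (28.000, -31.900) km/h.
Magnitude = |(28.000, -31.900)| = 42.445 km/h.

42.45 km/h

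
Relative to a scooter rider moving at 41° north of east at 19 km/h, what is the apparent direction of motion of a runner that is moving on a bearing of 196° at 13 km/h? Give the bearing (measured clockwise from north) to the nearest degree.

216°

Taking east as x and north as y: runner velocity = (-3.583, -12.496) km/h; scooter rider velocity = (14.339, 12.465) km/h.
Velocity of runner relative to scooter rider = (-3.583, -12.496) − (14.339, 12.465) = (-17.923, -24.962) km/h.
Bearing = atan2(-17.92, -24.96) = 215.68° clockwise from north.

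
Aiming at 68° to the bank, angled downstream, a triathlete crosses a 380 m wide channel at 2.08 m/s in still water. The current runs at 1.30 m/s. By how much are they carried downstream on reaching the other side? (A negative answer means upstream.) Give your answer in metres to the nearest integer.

410 m

Perpendicular speed = 1.929 m/s; crossing time = 380 / 1.929 = 197.040 s.
Net downstream speed = 2.079 m/s.
Drift = 2.079 × 197.040 = 409.682 m (downstream).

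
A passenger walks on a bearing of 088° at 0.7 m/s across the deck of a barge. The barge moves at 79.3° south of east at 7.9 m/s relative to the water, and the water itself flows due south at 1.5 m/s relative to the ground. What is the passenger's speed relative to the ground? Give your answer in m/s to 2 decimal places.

9.49 m/s

In east/north components (m/s): passenger relative to barge = (0.700, 0.024); barge relative to water = (1.467, -7.763); water relative to ground = (0.000, -1.500).
Sum = (2.166, -9.238) m/s.
Speed = |(2.166, -9.238)| = 9.489 m/s.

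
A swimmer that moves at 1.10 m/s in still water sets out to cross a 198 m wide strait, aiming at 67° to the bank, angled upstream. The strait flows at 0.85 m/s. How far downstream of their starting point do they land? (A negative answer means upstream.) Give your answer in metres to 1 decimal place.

82.2 m

Perpendicular speed = 1.013 m/s; crossing time = 198 / 1.013 = 195.545 s.
Net downstream speed = 0.420 m/s.
Drift = 0.420 × 195.545 = 82.167 m (downstream).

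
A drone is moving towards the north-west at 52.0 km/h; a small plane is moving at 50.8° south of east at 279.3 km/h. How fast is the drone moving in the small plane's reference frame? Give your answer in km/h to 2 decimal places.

Taking east as x and north as y: drone velocity = (-36.770, 36.770) km/h; small plane velocity = (176.526, -216.442) km/h.
Velocity of drone relative to small plane = (-36.770, 36.770) − (176.526, -216.442) = (-213.295, 253.212) km/h.
Magnitude = |(-213.295, 253.212)| = 331.076 km/h.

331.08 km/h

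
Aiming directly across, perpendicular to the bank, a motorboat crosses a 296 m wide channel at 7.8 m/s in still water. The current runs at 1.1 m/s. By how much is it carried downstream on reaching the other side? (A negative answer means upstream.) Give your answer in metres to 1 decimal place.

41.7 m

Perpendicular speed = 7.800 m/s; crossing time = 296 / 7.800 = 37.949 s.
Net downstream speed = 1.100 m/s.
Drift = 1.100 × 37.949 = 41.744 m (downstream).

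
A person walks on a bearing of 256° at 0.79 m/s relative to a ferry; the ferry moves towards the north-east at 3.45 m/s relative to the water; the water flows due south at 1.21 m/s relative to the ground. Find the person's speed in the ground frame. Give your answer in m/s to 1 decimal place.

2.0 m/s

In east/north components (m/s): person relative to ferry = (-0.767, -0.191); ferry relative to water = (2.440, 2.440); water relative to ground = (0.000, -1.210).
Sum = (1.673, 1.038) m/s.
Speed = |(1.673, 1.038)| = 1.969 m/s.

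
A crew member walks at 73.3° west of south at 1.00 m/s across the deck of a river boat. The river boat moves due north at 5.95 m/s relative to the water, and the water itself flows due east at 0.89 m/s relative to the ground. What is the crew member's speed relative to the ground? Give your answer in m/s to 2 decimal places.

5.66 m/s

In east/north components (m/s): crew member relative to river boat = (-0.958, -0.287); river boat relative to water = (0.000, 5.950); water relative to ground = (0.890, 0.000).
Sum = (-0.068, 5.663) m/s.
Speed = |(-0.068, 5.663)| = 5.663 m/s.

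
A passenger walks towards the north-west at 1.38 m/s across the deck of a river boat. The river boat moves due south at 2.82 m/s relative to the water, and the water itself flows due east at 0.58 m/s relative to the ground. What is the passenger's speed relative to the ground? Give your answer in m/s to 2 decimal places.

1.89 m/s

In east/north components (m/s): passenger relative to river boat = (-0.976, 0.976); river boat relative to water = (0.000, -2.820); water relative to ground = (0.580, 0.000).
Sum = (-0.396, -1.844) m/s.
Speed = |(-0.396, -1.844)| = 1.886 m/s.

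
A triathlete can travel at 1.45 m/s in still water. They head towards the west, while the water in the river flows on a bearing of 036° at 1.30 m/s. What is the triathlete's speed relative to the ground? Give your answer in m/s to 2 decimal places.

Taking east as x and north as y: velocity relative to the water = (-1.450, 0.000) m/s; the water relative to ground = (0.764, 1.052) m/s.
Velocity relative to ground = (-1.450, 0.000) + (0.764, 1.052) = (-0.686, 1.052) m/s.
Speed = |(-0.686, 1.052)| = 1.256 m/s.

1.26 m/s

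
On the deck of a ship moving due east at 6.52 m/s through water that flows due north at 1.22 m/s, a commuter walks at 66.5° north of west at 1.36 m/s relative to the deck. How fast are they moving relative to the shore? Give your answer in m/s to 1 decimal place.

In east/north components (m/s): commuter relative to ship = (-0.542, 1.247); ship relative to water = (6.520, 0.000); water relative to ground = (0.000, 1.220).
Sum = (5.978, 2.467) m/s.
Speed = |(5.978, 2.467)| = 6.467 m/s.

6.5 m/s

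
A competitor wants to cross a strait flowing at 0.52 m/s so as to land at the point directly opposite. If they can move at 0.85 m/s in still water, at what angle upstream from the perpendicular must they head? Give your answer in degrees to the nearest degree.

To cancel the current, the upstream component of the competitor's velocity must equal the flow: 0.85 sin θ = 0.52.
sin θ = 0.52 / 0.85 = 0.6118.
θ = arcsin(0.6118) = 37.717°.

38°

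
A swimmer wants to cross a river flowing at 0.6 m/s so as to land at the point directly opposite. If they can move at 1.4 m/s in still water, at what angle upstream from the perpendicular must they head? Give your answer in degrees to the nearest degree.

To cancel the current, the upstream component of the swimmer's velocity must equal the flow: 1.4 sin θ = 0.6.
sin θ = 0.6 / 1.4 = 0.4286.
θ = arcsin(0.4286) = 25.377°.

25°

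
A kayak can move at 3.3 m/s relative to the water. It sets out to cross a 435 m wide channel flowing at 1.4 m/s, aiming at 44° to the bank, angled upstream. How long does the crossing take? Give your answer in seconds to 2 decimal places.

The component of the kayak's velocity perpendicular to the bank is 3.3 × sin 44° = 2.292 m/s.
Only the cross-stream component determines the crossing time; the current contributes nothing perpendicular to the bank.
Time = 435 / 2.292 = 189.760 s.

189.76 s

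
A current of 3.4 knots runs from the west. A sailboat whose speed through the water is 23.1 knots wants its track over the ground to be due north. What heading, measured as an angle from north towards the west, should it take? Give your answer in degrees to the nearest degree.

8°

The current pushes perpendicular to the desired track; the heading must have a component into the current equal to 3.4 knots: 23.1 sin θ = 3.4.
sin θ = 0.1472, so θ = 8.464°.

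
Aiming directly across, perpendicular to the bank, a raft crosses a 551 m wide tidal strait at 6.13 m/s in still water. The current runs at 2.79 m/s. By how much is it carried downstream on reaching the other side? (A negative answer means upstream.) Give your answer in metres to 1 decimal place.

250.8 m

Perpendicular speed = 6.130 m/s; crossing time = 551 / 6.130 = 89.886 s.
Net downstream speed = 2.790 m/s.
Drift = 2.790 × 89.886 = 250.781 m (downstream).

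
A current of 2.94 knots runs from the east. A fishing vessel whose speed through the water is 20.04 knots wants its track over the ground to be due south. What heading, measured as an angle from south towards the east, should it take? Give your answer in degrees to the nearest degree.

The current pushes perpendicular to the desired track; the heading must have a component into the current equal to 2.94 knots: 20.04 sin θ = 2.94.
sin θ = 0.1467, so θ = 8.436°.

8°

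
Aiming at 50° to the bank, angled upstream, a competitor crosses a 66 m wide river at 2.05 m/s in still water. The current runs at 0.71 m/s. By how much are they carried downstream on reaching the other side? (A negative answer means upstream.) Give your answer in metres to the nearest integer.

-26 m

Perpendicular speed = 1.570 m/s; crossing time = 66 / 1.570 = 42.028 s.
Net downstream speed = -0.608 m/s.
Drift = -0.608 × 42.028 = -25.541 m (upstream).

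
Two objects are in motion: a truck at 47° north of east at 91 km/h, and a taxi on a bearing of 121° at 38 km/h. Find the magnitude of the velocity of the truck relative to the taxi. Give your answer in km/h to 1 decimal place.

Taking east as x and north as y: truck velocity = (62.062, 66.553) km/h; taxi velocity = (32.572, -19.571) km/h.
Velocity of truck relative to taxi = (62.062, 66.553) − (32.572, -19.571) = (29.489, 86.125) km/h.
Magnitude = |(29.489, 86.125)| = 91.033 km/h.

91.0 km/h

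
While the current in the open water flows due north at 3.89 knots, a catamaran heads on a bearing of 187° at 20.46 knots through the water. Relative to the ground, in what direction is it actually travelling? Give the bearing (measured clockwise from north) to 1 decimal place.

188.6°

Taking east as x and north as y: velocity relative to the water = (-2.493, -20.307) knots; the water relative to ground = (0.000, 3.890) knots.
Velocity relative to ground = (-2.493, -20.307) + (0.000, 3.890) = (-2.493, -16.417) knots.
Bearing = atan2(-2.49, -16.42) = 188.64° clockwise from north.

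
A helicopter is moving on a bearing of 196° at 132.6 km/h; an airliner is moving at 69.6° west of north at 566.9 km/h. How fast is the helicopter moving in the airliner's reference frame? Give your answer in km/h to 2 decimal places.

Taking east as x and north as y: helicopter velocity = (-36.550, -127.463) km/h; airliner velocity = (-531.345, 197.605) km/h.
Velocity of helicopter relative to airliner = (-36.550, -127.463) − (-531.345, 197.605) = (494.796, -325.069) km/h.
Magnitude = |(494.796, -325.069)| = 592.024 km/h.

592.02 km/h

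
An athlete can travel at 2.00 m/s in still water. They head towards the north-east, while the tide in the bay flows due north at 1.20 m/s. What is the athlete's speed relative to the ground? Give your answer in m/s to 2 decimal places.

Taking east as x and north as y: velocity relative to the water = (1.414, 1.414) m/s; the water relative to ground = (0.000, 1.200) m/s.
Velocity relative to ground = (1.414, 1.414) + (0.000, 1.200) = (1.414, 2.614) m/s.
Speed = |(1.414, 2.614)| = 2.972 m/s.

2.97 m/s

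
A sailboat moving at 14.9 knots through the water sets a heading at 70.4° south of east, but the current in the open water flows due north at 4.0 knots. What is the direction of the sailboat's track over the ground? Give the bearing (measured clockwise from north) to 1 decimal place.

Taking east as x and north as y: velocity relative to the water = (4.998, -14.037) knots; the water relative to ground = (0.000, 4.000) knots.
Velocity relative to ground = (4.998, -14.037) + (0.000, 4.000) = (4.998, -10.037) knots.
Bearing = atan2(5.00, -10.04) = 153.53° clockwise from north.

153.5°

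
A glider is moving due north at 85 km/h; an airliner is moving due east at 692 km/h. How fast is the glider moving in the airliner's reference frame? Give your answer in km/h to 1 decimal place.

697.2 km/h

Taking east as x and north as y: glider velocity = (0.000, 85.000) km/h; airliner velocity = (692.000, 0.000) km/h.
Velocity of glider relative to airliner = (0.000, 85.000) − (692.000, 0.000) = (-692.000, 85.000) km/h.
Magnitude = |(-692.000, 85.000)| = 697.201 km/h.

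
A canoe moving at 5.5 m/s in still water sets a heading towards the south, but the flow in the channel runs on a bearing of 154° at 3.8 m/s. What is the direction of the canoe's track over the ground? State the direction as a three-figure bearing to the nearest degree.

169°

Taking east as x and north as y: velocity relative to the water = (0.000, -5.500) m/s; the water relative to ground = (1.666, -3.415) m/s.
Velocity relative to ground = (0.000, -5.500) + (1.666, -3.415) = (1.666, -8.915) m/s.
Bearing = atan2(1.67, -8.92) = 169.42° clockwise from north.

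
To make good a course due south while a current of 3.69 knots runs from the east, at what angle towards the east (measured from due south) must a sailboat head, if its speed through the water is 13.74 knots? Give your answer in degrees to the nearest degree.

16°

The current pushes perpendicular to the desired track; the heading must have a component into the current equal to 3.69 knots: 13.74 sin θ = 3.69.
sin θ = 0.2686, so θ = 15.579°.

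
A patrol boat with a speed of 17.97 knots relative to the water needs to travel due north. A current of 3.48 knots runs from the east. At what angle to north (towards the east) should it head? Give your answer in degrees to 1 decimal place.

The current pushes perpendicular to the desired track; the heading must have a component into the current equal to 3.48 knots: 17.97 sin θ = 3.48.
sin θ = 0.1937, so θ = 11.166°.

11.2°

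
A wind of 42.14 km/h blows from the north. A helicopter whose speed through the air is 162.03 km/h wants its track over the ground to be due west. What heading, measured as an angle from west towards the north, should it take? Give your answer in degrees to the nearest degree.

15°

The wind pushes perpendicular to the desired track; the heading must have a component into the wind equal to 42.14 km/h: 162.03 sin θ = 42.14.
sin θ = 0.2601, so θ = 15.075°.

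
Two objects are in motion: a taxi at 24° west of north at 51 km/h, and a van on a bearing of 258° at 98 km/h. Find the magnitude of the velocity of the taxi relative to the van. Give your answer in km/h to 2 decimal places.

100.63 km/h

Taking east as x and north as y: taxi velocity = (-20.744, 46.591) km/h; van velocity = (-95.858, -20.375) km/h.
Velocity of taxi relative to van = (-20.744, 46.591) − (-95.858, -20.375) = (75.115, 66.966) km/h.
Magnitude = |(75.115, 66.966)| = 100.632 km/h.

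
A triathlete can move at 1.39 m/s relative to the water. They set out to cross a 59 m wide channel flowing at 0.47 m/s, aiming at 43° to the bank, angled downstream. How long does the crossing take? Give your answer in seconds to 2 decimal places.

The component of the triathlete's velocity perpendicular to the bank is 1.39 × sin 43° = 0.948 m/s.
The current is parallel to the bank, so it does not affect the crossing time.
Time = 59 / 0.948 = 62.238 s.

62.24 s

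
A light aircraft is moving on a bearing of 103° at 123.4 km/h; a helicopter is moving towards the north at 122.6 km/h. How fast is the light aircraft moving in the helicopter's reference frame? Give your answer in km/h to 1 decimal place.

Taking east as x and north as y: light aircraft velocity = (120.237, -27.759) km/h; helicopter velocity = (0.000, 122.600) km/h.
Velocity of light aircraft relative to helicopter = (120.237, -27.759) − (0.000, 122.600) = (120.237, -150.359) km/h.
Magnitude = |(120.237, -150.359)| = 192.522 km/h.

192.5 km/h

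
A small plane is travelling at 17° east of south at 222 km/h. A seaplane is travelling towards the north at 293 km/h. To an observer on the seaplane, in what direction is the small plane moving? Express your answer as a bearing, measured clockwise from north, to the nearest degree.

Taking east as x and north as y: small plane velocity = (64.907, -212.300) km/h; seaplane velocity = (0.000, 293.000) km/h.
Velocity of small plane relative to seaplane = (64.907, -212.300) − (0.000, 293.000) = (64.907, -505.300) km/h.
Bearing = atan2(64.91, -505.30) = 172.68° clockwise from north.

173°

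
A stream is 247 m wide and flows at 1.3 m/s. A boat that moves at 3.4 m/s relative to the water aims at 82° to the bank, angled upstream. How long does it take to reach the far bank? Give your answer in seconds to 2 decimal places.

73.36 s

The component of the boat's velocity perpendicular to the bank is 3.4 × sin 82° = 3.367 m/s.
The flow acts along the bank and has no component across it.
Time = 247 / 3.367 = 73.361 s.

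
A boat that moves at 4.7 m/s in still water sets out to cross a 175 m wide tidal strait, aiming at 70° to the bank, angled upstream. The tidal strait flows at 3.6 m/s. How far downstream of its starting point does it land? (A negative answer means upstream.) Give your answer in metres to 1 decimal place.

79.0 m

Perpendicular speed = 4.417 m/s; crossing time = 175 / 4.417 = 39.624 s.
Net downstream speed = 1.993 m/s.
Drift = 1.993 × 39.624 = 78.950 m (downstream).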